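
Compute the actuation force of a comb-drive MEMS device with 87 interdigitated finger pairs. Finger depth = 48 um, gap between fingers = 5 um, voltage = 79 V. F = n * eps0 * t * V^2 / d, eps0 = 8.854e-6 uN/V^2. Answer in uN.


Step 1: Parameters: n=87, eps0=8.854e-6 uN/V^2, t=48 um, V=79 V, d=5 um
Step 2: V^2 = 6241
Step 3: F = 87 * 8.854e-6 * 48 * 6241 / 5
F = 46.151 uN


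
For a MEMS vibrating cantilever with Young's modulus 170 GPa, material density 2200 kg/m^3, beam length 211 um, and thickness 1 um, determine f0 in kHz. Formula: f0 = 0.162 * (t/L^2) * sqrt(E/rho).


Step 1: Convert units to SI.
t_SI = 1e-6 m, L_SI = 211e-6 m
Step 2: Calculate sqrt(E/rho).
sqrt(170e9 / 2200) = 8790.49 m/s
Step 3: Compute f0.
f0 = 0.162 * 1e-6 / (211e-6)^2 * 8790.49 = 31986.2 Hz = 31.99 kHz


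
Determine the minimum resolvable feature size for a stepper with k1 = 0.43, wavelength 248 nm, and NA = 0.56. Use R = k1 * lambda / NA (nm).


Step 1: Identify values: k1 = 0.43, lambda = 248 nm, NA = 0.56
Step 2: R = k1 * lambda / NA
R = 0.43 * 248 / 0.56
R = 190.4 nm


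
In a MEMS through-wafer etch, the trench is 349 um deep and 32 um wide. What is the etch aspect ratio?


Step 1: AR = depth / width
Step 2: AR = 349 / 32
AR = 10.9


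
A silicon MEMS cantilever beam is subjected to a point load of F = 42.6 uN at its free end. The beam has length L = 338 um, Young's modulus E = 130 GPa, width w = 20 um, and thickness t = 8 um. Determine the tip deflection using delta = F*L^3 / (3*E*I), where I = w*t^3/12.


Step 1: Calculate the second moment of area.
I = w * t^3 / 12 = 20 * 8^3 / 12 = 853.3333 um^4
Step 2: Convert E to consistent units (1 GPa = 1000 uN/um^2).
E = 130 GPa = 130000 uN/um^2
Step 3: Calculate tip deflection.
delta = F * L^3 / (3 * E * I)
delta = 42.6 * 338^3 / (3 * 130000 * 853.3333)
delta = 4.9428 um


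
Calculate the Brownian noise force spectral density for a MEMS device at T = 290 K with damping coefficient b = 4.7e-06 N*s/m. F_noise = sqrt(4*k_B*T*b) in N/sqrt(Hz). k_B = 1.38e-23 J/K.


Step 1: Compute 4 * k_B * T * b
= 4 * 1.38e-23 * 290 * 4.7e-06
= 7.5238e-26 N^2/Hz
Step 2: F_noise = sqrt(7.5238e-26)
F_noise = 2.74e-13 N/sqrt(Hz)


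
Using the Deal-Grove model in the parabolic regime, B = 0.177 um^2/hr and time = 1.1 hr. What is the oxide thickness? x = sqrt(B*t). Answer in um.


Step 1: Compute B*t = 0.177 * 1.1 = 0.1947
Step 2: x = sqrt(0.1947)
x = 0.441 um


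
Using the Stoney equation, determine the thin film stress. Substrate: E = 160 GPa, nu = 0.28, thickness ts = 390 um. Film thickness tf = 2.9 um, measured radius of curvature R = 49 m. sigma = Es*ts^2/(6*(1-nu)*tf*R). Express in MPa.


Step 1: Compute numerator: Es * ts^2 = 160 * 390^2 = 24336000 (GPa*um^2)
Step 2: Compute denominator (R in um): 6*(1-nu)*tf*R = 6*0.72*2.9*49e6 = 613872000.0 (um^2)
Step 3: sigma (GPa) = 24336000 / 613872000.0 = 3.9643e-02 GPa
Step 4: Convert to MPa (x1000): sigma = 39.6 MPa


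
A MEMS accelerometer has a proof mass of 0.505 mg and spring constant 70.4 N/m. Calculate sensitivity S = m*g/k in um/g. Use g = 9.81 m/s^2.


Step 1: Convert mass: m = 0.505 mg = 5.05e-07 kg
Step 2: S = m * g / k = 5.05e-07 * 9.81 / 70.4
Step 3: S = 7.04e-08 m/g
Step 4: Convert to um/g: S = 0.07 um/g


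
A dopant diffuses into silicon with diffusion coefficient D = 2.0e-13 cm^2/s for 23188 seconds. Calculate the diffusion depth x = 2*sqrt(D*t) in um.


Step 1: Compute D*t = 2.0e-13 * 23188 = 4.6376e-09 cm^2
Step 2: sqrt(D*t) = 6.80999e-05 cm
Step 3: x = 2 * 6.80999e-05 cm = 1.361998e-04 cm
Step 4: Convert to um (1 cm = 1e4 um): x = 1.362 um


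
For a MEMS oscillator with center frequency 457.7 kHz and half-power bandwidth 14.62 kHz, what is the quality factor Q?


Step 1: Q = f0 / bandwidth
Step 2: Q = 457.7 / 14.62
Q = 31.3


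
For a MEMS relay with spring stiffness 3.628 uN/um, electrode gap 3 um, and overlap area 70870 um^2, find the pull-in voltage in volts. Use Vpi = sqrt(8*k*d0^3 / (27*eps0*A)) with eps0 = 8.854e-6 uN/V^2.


Step 1: Compute numerator: 8 * k * d0^3 = 8 * 3.628 * 3^3 = 783.648
Step 2: Compute denominator: 27 * eps0 * A = 27 * 8.854e-6 * 70870 = 16.94204
Step 3: Vpi = sqrt(783.648 / 16.94204)
Vpi = 6.8 V


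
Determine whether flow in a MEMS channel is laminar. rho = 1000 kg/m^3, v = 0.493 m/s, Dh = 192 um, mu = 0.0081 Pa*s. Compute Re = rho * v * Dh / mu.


Step 1: Convert Dh to meters: Dh = 192e-6 m
Step 2: Re = rho * v * Dh / mu
Re = 1000 * 0.493 * 192e-6 / 0.0081
Re = 11.686
Since Re = 11.686 is below ~2300, the flow is laminar.


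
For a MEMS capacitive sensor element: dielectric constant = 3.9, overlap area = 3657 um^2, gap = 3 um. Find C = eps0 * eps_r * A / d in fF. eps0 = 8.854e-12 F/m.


Step 1: Convert area to m^2: A = 3657e-12 m^2
Step 2: Convert gap to m: d = 3e-6 m
Step 3: C = eps0 * eps_r * A / d
C = 8.854e-12 * 3.9 * 3657e-12 / 3e-6
Step 4: Convert to fF (multiply by 1e15).
C = 42.09 fF


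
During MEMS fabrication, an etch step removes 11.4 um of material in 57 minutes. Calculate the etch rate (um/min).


Step 1: Etch rate = depth / time
Step 2: rate = 11.4 / 57
rate = 0.2 um/min


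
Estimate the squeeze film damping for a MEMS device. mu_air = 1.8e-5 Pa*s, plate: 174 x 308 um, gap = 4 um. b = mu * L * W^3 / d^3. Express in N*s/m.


Step 1: Convert to SI.
L = 174e-6 m, W = 308e-6 m, d = 4e-6 m
Step 2: W^3 = (308e-6)^3 = 2.92e-11 m^3
Step 3: d^3 = (4e-6)^3 = 6.40e-17 m^3
Step 4: b = 1.8e-5 * 174e-6 * 2.92e-11 / 6.40e-17
b = 1.43e-03 N*s/m


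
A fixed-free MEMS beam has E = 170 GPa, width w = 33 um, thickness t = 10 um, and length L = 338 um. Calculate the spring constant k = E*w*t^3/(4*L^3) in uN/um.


Step 1: Convert E to consistent units (1 GPa = 1000 uN/um^2).
E = 170 GPa = 170000 uN/um^2
Step 2: Compute t^3 = 10^3 = 1000
Step 3: Compute L^3 = 338^3 = 38614472
Step 4: k = 170000 * 33 * 1000 / (4 * 38614472)
k = 36.3206 uN/um


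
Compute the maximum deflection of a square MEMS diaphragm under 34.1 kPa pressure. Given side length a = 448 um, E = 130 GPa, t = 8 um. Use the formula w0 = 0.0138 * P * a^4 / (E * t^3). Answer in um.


Step 1: Convert pressure to compatible units (E is in GPa, so P in GPa).
P = 34.1 kPa = 34.1e-6 GPa
Step 2: Compute numerator: 0.0138 * P * a^4.
a^4 = 448^4 = 40282095616
numerator = 0.0138 * 34.1e-6 * 40282095616 = 1.89559e+04
Step 3: Compute denominator: E * t^3 = 130 * 8^3 = 66560
Step 4: w0 = numerator / denominator = 1.89559e+04 / 66560 = 0.2848 um


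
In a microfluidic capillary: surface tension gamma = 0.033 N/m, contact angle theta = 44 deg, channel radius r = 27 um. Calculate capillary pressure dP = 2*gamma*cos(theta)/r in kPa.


Step 1: cos(44 deg) = 0.7193
Step 2: Convert r to m: r = 27e-6 m
Step 3: dP = 2 * 0.033 * 0.7193 / 27e-6 = 1758.3 Pa
Step 4: Convert Pa to kPa (divide by 1000).
dP = 1.76 kPa


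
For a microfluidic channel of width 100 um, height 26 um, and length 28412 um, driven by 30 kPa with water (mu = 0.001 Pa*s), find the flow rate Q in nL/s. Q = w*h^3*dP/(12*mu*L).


Step 1: Convert all dimensions to SI (meters).
w = 100e-6 m, h = 26e-6 m, L = 28412e-6 m, dP = 30e3 Pa
Step 2: Q = w * h^3 * dP / (12 * mu * L)
Q = 100e-6 * (26e-6)^3 * 30e3 / (12 * 0.001 * 28412e-6) = 1.5465296e-10 m^3/s
Step 3: Convert Q from m^3/s to nL/s (1 m^3 = 1e12 nL, so multiply by 1e12).
Q = 154.653 nL/s


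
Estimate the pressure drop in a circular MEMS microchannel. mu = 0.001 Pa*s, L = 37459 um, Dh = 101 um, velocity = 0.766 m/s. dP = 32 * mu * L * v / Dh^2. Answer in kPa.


Step 1: Convert to SI: L = 37459e-6 m, Dh = 101e-6 m
Step 2: dP = 32 * 0.001 * 37459e-6 * 0.766 / (101e-6)^2
Step 3: dP = 90010.29 Pa
Step 4: Convert to kPa: dP = 90.01 kPa


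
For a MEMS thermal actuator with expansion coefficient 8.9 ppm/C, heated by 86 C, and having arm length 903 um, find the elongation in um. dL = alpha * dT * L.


Step 1: Convert CTE: alpha = 8.9 ppm/C = 8.9e-6 /C
Step 2: dL = 8.9e-6 * 86 * 903
dL = 0.6912 um


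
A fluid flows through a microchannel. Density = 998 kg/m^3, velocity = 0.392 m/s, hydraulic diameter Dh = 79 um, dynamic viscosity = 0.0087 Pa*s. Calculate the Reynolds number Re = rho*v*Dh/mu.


Step 1: Convert Dh to meters: Dh = 79e-6 m
Step 2: Re = rho * v * Dh / mu
Re = 998 * 0.392 * 79e-6 / 0.0087
Re = 3.552


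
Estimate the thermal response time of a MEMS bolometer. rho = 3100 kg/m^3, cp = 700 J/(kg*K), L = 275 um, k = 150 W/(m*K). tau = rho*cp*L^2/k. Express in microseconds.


Step 1: Convert L to m: L = 275e-6 m
Step 2: L^2 = (275e-6)^2 = 7.5625e-08 m^2
Step 3: tau = 3100 * 700 * 7.5625e-08 / 150 = 1.09404167e-03 s
Step 4: Convert to microseconds (multiply by 1e6).
tau = 1094.042 us


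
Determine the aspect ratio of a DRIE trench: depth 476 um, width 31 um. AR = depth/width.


Step 1: AR = depth / width
Step 2: AR = 476 / 31
AR = 15.4


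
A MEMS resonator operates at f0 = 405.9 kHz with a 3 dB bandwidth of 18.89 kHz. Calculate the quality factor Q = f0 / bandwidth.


Step 1: Q = f0 / bandwidth
Step 2: Q = 405.9 / 18.89
Q = 21.5


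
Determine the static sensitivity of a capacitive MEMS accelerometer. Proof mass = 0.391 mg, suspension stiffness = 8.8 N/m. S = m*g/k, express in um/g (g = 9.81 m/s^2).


Step 1: Convert mass: m = 0.391 mg = 3.91e-07 kg
Step 2: S = m * g / k = 3.91e-07 * 9.81 / 8.8
Step 3: S = 4.36e-07 m/g
Step 4: Convert to um/g: S = 0.436 um/g


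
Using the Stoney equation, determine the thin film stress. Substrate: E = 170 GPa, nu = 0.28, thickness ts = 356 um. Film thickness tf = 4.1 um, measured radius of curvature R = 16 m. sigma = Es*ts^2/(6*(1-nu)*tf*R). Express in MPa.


Step 1: Compute numerator: Es * ts^2 = 170 * 356^2 = 21545120 (GPa*um^2)
Step 2: Compute denominator (R in um): 6*(1-nu)*tf*R = 6*0.72*4.1*16e6 = 283392000.0 (um^2)
Step 3: sigma (GPa) = 21545120 / 283392000.0 = 7.6026e-02 GPa
Step 4: Convert to MPa (x1000): sigma = 76.0 MPa


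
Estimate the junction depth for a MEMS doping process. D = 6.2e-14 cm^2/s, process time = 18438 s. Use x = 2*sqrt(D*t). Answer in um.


Step 1: Compute D*t = 6.2e-14 * 18438 = 1.143156e-09 cm^2
Step 2: sqrt(D*t) = 3.3811e-05 cm
Step 3: x = 2 * 3.3811e-05 cm = 6.7622e-05 cm
Step 4: Convert to um (1 cm = 1e4 um): x = 0.676 um


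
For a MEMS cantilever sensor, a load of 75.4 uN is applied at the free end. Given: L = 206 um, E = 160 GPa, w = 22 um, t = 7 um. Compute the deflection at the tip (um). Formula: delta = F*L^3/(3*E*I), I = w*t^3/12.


Step 1: Calculate the second moment of area.
I = w * t^3 / 12 = 22 * 7^3 / 12 = 628.8333 um^4
Step 2: Convert E to consistent units (1 GPa = 1000 uN/um^2).
E = 160 GPa = 160000 uN/um^2
Step 3: Calculate tip deflection.
delta = F * L^3 / (3 * E * I)
delta = 75.4 * 206^3 / (3 * 160000 * 628.8333)
delta = 2.1837 um


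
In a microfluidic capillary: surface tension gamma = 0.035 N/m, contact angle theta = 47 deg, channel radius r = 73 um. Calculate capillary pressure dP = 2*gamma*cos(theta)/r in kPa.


Step 1: cos(47 deg) = 0.682
Step 2: Convert r to m: r = 73e-6 m
Step 3: dP = 2 * 0.035 * 0.682 / 73e-6 = 654.0 Pa
Step 4: Convert Pa to kPa (divide by 1000).
dP = 0.65 kPa


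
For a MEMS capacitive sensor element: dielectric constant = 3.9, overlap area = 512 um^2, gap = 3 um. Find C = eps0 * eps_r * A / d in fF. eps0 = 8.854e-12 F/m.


Step 1: Convert area to m^2: A = 512e-12 m^2
Step 2: Convert gap to m: d = 3e-6 m
Step 3: C = eps0 * eps_r * A / d
C = 8.854e-12 * 3.9 * 512e-12 / 3e-6
Step 4: Convert to fF (multiply by 1e15).
C = 5.89 fF


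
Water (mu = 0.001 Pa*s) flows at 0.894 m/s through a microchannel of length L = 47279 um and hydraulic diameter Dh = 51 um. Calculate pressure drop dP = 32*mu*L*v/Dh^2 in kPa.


Step 1: Convert to SI: L = 47279e-6 m, Dh = 51e-6 m
Step 2: dP = 32 * 0.001 * 47279e-6 * 0.894 / (51e-6)^2
Step 3: dP = 520014.47 Pa
Step 4: Convert to kPa: dP = 520.01 kPa


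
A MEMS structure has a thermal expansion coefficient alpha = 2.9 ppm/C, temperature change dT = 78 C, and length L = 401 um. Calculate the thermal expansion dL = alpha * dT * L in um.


Step 1: Convert CTE: alpha = 2.9 ppm/C = 2.9e-6 /C
Step 2: dL = 2.9e-6 * 78 * 401
dL = 0.0907 um


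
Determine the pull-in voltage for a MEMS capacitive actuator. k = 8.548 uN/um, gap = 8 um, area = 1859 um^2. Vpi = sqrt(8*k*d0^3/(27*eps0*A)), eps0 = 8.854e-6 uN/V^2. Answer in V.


Step 1: Compute numerator: 8 * k * d0^3 = 8 * 8.548 * 8^3 = 35012.608
Step 2: Compute denominator: 27 * eps0 * A = 27 * 8.854e-6 * 1859 = 0.444409
Step 3: Vpi = sqrt(35012.608 / 0.444409)
Vpi = 280.69 V


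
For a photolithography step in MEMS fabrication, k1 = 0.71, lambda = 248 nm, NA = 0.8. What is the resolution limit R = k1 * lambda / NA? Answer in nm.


Step 1: Identify values: k1 = 0.71, lambda = 248 nm, NA = 0.8
Step 2: R = k1 * lambda / NA
R = 0.71 * 248 / 0.8
R = 220.1 nm


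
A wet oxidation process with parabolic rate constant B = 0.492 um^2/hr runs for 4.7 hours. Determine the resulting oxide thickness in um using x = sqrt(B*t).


Step 1: Compute B*t = 0.492 * 4.7 = 2.3124
Step 2: x = sqrt(2.3124)
x = 1.521 um


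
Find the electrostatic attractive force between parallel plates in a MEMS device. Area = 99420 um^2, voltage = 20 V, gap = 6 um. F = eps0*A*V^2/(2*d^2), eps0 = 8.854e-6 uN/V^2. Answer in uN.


Step 1: Identify parameters.
eps0 = 8.854e-6 uN/V^2, A = 99420 um^2, V = 20 V, d = 6 um
Step 2: Compute V^2 = 20^2 = 400
Step 3: Compute d^2 = 6^2 = 36
Step 4: F = 0.5 * 8.854e-6 * 99420 * 400 / 36
F = 4.89 uN


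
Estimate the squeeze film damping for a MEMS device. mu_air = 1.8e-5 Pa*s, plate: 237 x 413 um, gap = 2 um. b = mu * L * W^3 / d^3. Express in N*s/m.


Step 1: Convert to SI.
L = 237e-6 m, W = 413e-6 m, d = 2e-6 m
Step 2: W^3 = (413e-6)^3 = 7.04e-11 m^3
Step 3: d^3 = (2e-6)^3 = 8.00e-18 m^3
Step 4: b = 1.8e-5 * 237e-6 * 7.04e-11 / 8.00e-18
b = 3.76e-02 N*s/m


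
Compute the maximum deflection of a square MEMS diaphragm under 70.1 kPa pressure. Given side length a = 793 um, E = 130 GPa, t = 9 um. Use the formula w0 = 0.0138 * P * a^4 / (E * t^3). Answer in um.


Step 1: Convert pressure to compatible units (E is in GPa, so P in GPa).
P = 70.1 kPa = 70.1e-6 GPa
Step 2: Compute numerator: 0.0138 * P * a^4.
a^4 = 793^4 = 395451064801
numerator = 0.0138 * 70.1e-6 * 395451064801 = 3.825515e+05
Step 3: Compute denominator: E * t^3 = 130 * 9^3 = 94770
Step 4: w0 = numerator / denominator = 3.825515e+05 / 94770 = 4.0366 um


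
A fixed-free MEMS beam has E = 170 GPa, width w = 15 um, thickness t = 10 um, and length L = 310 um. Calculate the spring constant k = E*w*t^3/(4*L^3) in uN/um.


Step 1: Convert E to consistent units (1 GPa = 1000 uN/um^2).
E = 170 GPa = 170000 uN/um^2
Step 2: Compute t^3 = 10^3 = 1000
Step 3: Compute L^3 = 310^3 = 29791000
Step 4: k = 170000 * 15 * 1000 / (4 * 29791000)
k = 21.3991 uN/um


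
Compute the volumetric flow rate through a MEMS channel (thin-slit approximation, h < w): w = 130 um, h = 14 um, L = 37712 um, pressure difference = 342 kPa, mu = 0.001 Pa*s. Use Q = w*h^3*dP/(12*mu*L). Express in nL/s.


Step 1: Convert all dimensions to SI (meters).
w = 130e-6 m, h = 14e-6 m, L = 37712e-6 m, dP = 342e3 Pa
Step 2: Q = w * h^3 * dP / (12 * mu * L)
Q = 130e-6 * (14e-6)^3 * 342e3 / (12 * 0.001 * 37712e-6) = 2.6958316e-10 m^3/s
Step 3: Convert Q from m^3/s to nL/s (1 m^3 = 1e12 nL, so multiply by 1e12).
Q = 269.583 nL/s


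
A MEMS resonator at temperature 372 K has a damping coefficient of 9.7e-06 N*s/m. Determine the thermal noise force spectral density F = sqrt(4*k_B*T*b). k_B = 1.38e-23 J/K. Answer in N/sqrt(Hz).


Step 1: Compute 4 * k_B * T * b
= 4 * 1.38e-23 * 372 * 9.7e-06
= 1.9918e-25 N^2/Hz
Step 2: F_noise = sqrt(1.9918e-25)
F_noise = 4.46e-13 N/sqrt(Hz)


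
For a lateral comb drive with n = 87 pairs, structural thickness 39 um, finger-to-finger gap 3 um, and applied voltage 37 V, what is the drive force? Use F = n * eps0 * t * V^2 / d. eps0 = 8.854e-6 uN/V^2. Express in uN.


Step 1: Parameters: n=87, eps0=8.854e-6 uN/V^2, t=39 um, V=37 V, d=3 um
Step 2: V^2 = 1369
Step 3: F = 87 * 8.854e-6 * 39 * 1369 / 3
F = 13.709 uN


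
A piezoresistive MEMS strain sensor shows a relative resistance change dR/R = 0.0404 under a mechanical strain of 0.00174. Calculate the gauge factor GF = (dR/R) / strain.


Step 1: Identify values.
dR/R = 0.0404, strain = 0.00174
Step 2: GF = (dR/R) / strain = 0.0404 / 0.00174
GF = 23.2


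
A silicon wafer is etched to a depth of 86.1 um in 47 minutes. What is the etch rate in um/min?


Step 1: Etch rate = depth / time
Step 2: rate = 86.1 / 47
rate = 1.832 um/min


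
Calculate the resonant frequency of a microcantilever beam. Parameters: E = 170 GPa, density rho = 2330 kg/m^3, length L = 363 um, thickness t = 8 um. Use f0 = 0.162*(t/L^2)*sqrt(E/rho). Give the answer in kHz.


Step 1: Convert units to SI.
t_SI = 8e-6 m, L_SI = 363e-6 m
Step 2: Calculate sqrt(E/rho).
sqrt(170e9 / 2330) = 8541.74 m/s
Step 3: Compute f0.
f0 = 0.162 * 8e-6 / (363e-6)^2 * 8541.74 = 84011.4 Hz = 84.01 kHz


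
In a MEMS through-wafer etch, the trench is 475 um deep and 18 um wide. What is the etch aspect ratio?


Step 1: AR = depth / width
Step 2: AR = 475 / 18
AR = 26.4


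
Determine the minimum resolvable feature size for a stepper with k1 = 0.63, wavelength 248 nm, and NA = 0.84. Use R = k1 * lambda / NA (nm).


Step 1: Identify values: k1 = 0.63, lambda = 248 nm, NA = 0.84
Step 2: R = k1 * lambda / NA
R = 0.63 * 248 / 0.84
R = 186.0 nm


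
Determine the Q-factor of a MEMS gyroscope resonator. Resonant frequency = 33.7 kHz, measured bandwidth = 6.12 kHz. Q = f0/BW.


Step 1: Q = f0 / bandwidth
Step 2: Q = 33.7 / 6.12
Q = 5.5


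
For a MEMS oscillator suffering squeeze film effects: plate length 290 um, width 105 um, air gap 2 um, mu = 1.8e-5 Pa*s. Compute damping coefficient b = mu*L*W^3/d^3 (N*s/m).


Step 1: Convert to SI.
L = 290e-6 m, W = 105e-6 m, d = 2e-6 m
Step 2: W^3 = (105e-6)^3 = 1.16e-12 m^3
Step 3: d^3 = (2e-6)^3 = 8.00e-18 m^3
Step 4: b = 1.8e-5 * 290e-6 * 1.16e-12 / 8.00e-18
b = 7.55e-04 N*s/m


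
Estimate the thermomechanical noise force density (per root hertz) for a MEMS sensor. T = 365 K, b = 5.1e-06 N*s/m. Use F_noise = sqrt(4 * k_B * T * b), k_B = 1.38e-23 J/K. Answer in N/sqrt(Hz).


Step 1: Compute 4 * k_B * T * b
= 4 * 1.38e-23 * 365 * 5.1e-06
= 1.0275e-25 N^2/Hz
Step 2: F_noise = sqrt(1.0275e-25)
F_noise = 3.21e-13 N/sqrt(Hz)


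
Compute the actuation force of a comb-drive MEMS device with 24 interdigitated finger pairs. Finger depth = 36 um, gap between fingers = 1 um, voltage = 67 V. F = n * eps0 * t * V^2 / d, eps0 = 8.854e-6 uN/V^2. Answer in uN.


Step 1: Parameters: n=24, eps0=8.854e-6 uN/V^2, t=36 um, V=67 V, d=1 um
Step 2: V^2 = 4489
Step 3: F = 24 * 8.854e-6 * 36 * 4489 / 1
F = 34.34 uN


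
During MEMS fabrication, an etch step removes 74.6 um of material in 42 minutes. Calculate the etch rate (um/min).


Step 1: Etch rate = depth / time
Step 2: rate = 74.6 / 42
rate = 1.776 um/min


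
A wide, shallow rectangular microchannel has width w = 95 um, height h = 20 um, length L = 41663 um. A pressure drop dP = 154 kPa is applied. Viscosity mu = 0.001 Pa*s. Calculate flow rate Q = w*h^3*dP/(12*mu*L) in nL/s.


Step 1: Convert all dimensions to SI (meters).
w = 95e-6 m, h = 20e-6 m, L = 41663e-6 m, dP = 154e3 Pa
Step 2: Q = w * h^3 * dP / (12 * mu * L)
Q = 95e-6 * (20e-6)^3 * 154e3 / (12 * 0.001 * 41663e-6) = 2.341006e-10 m^3/s
Step 3: Convert Q from m^3/s to nL/s (1 m^3 = 1e12 nL, so multiply by 1e12).
Q = 234.101 nL/s


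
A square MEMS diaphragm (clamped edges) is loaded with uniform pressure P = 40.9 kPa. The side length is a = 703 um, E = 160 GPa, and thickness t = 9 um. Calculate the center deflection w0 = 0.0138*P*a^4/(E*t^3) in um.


Step 1: Convert pressure to compatible units (E is in GPa, so P in GPa).
P = 40.9 kPa = 40.9e-6 GPa
Step 2: Compute numerator: 0.0138 * P * a^4.
a^4 = 703^4 = 244242535681
numerator = 0.0138 * 40.9e-6 * 244242535681 = 1.378554e+05
Step 3: Compute denominator: E * t^3 = 160 * 9^3 = 116640
Step 4: w0 = numerator / denominator = 1.378554e+05 / 116640 = 1.1819 um


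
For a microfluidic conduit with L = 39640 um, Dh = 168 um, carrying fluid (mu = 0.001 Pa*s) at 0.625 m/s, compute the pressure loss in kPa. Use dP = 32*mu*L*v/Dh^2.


Step 1: Convert to SI: L = 39640e-6 m, Dh = 168e-6 m
Step 2: dP = 32 * 0.001 * 39640e-6 * 0.625 / (168e-6)^2
Step 3: dP = 28089.57 Pa
Step 4: Convert to kPa: dP = 28.09 kPa


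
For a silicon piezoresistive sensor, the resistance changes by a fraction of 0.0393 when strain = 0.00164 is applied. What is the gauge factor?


Step 1: Identify values.
dR/R = 0.0393, strain = 0.00164
Step 2: GF = (dR/R) / strain = 0.0393 / 0.00164
GF = 24.0


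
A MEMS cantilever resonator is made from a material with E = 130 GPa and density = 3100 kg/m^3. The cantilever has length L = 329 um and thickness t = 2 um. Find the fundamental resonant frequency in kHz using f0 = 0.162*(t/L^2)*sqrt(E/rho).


Step 1: Convert units to SI.
t_SI = 2e-6 m, L_SI = 329e-6 m
Step 2: Calculate sqrt(E/rho).
sqrt(130e9 / 3100) = 6475.76 m/s
Step 3: Compute f0.
f0 = 0.162 * 2e-6 / (329e-6)^2 * 6475.76 = 19384.0 Hz = 19.38 kHz


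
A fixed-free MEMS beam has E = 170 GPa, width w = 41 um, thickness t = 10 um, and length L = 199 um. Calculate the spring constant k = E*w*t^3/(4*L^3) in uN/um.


Step 1: Convert E to consistent units (1 GPa = 1000 uN/um^2).
E = 170 GPa = 170000 uN/um^2
Step 2: Compute t^3 = 10^3 = 1000
Step 3: Compute L^3 = 199^3 = 7880599
Step 4: k = 170000 * 41 * 1000 / (4 * 7880599)
k = 221.1126 uN/um


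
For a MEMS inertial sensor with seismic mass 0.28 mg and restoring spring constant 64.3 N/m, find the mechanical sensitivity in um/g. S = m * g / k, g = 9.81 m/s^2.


Step 1: Convert mass: m = 0.28 mg = 2.80e-07 kg
Step 2: S = m * g / k = 2.80e-07 * 9.81 / 64.3
Step 3: S = 4.27e-08 m/g
Step 4: Convert to um/g: S = 0.043 um/g


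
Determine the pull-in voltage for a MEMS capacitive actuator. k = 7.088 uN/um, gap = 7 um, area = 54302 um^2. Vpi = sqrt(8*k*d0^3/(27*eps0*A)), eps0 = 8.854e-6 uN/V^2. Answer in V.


Step 1: Compute numerator: 8 * k * d0^3 = 8 * 7.088 * 7^3 = 19449.472
Step 2: Compute denominator: 27 * eps0 * A = 27 * 8.854e-6 * 54302 = 12.981328
Step 3: Vpi = sqrt(19449.472 / 12.981328)
Vpi = 38.71 V


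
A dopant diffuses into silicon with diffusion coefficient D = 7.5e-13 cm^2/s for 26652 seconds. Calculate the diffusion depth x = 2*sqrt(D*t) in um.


Step 1: Compute D*t = 7.5e-13 * 26652 = 1.9989e-08 cm^2
Step 2: sqrt(D*t) = 1.41382e-04 cm
Step 3: x = 2 * 1.41382e-04 cm = 2.82764e-04 cm
Step 4: Convert to um (1 cm = 1e4 um): x = 2.828 um


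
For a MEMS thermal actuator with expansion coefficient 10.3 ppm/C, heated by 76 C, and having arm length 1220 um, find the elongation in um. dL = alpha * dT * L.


Step 1: Convert CTE: alpha = 10.3 ppm/C = 10.3e-6 /C
Step 2: dL = 10.3e-6 * 76 * 1220
dL = 0.955 um


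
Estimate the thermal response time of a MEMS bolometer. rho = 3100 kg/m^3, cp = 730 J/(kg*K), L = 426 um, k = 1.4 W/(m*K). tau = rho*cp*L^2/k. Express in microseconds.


Step 1: Convert L to m: L = 426e-6 m
Step 2: L^2 = (426e-6)^2 = 1.81476e-07 m^2
Step 3: tau = 3100 * 730 * 1.81476e-07 / 1.4 = 2.9334299143e-01 s
Step 4: Convert to microseconds (multiply by 1e6).
tau = 293342.991 us


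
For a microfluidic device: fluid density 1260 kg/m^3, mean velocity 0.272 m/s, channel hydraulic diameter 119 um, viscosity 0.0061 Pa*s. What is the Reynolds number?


Step 1: Convert Dh to meters: Dh = 119e-6 m
Step 2: Re = rho * v * Dh / mu
Re = 1260 * 0.272 * 119e-6 / 0.0061
Re = 6.686


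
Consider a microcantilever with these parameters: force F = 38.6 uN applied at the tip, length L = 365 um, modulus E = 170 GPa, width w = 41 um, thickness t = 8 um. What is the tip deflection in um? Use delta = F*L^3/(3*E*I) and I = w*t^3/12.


Step 1: Calculate the second moment of area.
I = w * t^3 / 12 = 41 * 8^3 / 12 = 1749.3333 um^4
Step 2: Convert E to consistent units (1 GPa = 1000 uN/um^2).
E = 170 GPa = 170000 uN/um^2
Step 3: Calculate tip deflection.
delta = F * L^3 / (3 * E * I)
delta = 38.6 * 365^3 / (3 * 170000 * 1749.3333)
delta = 2.1039 um


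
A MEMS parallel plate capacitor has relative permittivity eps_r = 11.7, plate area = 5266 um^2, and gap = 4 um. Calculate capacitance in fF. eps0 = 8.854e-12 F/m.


Step 1: Convert area to m^2: A = 5266e-12 m^2
Step 2: Convert gap to m: d = 4e-6 m
Step 3: C = eps0 * eps_r * A / d
C = 8.854e-12 * 11.7 * 5266e-12 / 4e-6
Step 4: Convert to fF (multiply by 1e15).
C = 136.38 fF


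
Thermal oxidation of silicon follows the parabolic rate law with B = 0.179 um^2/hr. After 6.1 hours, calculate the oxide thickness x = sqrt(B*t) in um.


Step 1: Compute B*t = 0.179 * 6.1 = 1.0919
Step 2: x = sqrt(1.0919)
x = 1.045 um


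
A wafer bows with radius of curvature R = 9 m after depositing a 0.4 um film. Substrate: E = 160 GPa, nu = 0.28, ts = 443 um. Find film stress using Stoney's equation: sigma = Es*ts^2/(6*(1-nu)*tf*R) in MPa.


Step 1: Compute numerator: Es * ts^2 = 160 * 443^2 = 31399840 (GPa*um^2)
Step 2: Compute denominator (R in um): 6*(1-nu)*tf*R = 6*0.72*0.4*9e6 = 15552000.0 (um^2)
Step 3: sigma (GPa) = 31399840 / 15552000.0 = 2.019023e+00 GPa
Step 4: Convert to MPa (x1000): sigma = 2019.0 MPa


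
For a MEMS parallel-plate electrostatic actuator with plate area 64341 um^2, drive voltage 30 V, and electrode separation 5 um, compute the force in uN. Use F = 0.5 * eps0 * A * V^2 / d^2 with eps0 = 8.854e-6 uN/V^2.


Step 1: Identify parameters.
eps0 = 8.854e-6 uN/V^2, A = 64341 um^2, V = 30 V, d = 5 um
Step 2: Compute V^2 = 30^2 = 900
Step 3: Compute d^2 = 5^2 = 25
Step 4: F = 0.5 * 8.854e-6 * 64341 * 900 / 25
F = 10.254 uN


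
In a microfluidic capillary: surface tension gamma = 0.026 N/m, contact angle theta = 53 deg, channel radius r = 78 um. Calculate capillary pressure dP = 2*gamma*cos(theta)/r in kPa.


Step 1: cos(53 deg) = 0.6018
Step 2: Convert r to m: r = 78e-6 m
Step 3: dP = 2 * 0.026 * 0.6018 / 78e-6 = 401.2 Pa
Step 4: Convert Pa to kPa (divide by 1000).
dP = 0.4 kPa


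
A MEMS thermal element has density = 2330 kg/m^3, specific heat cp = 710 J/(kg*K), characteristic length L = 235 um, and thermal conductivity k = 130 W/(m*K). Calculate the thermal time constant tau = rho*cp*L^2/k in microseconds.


Step 1: Convert L to m: L = 235e-6 m
Step 2: L^2 = (235e-6)^2 = 5.5225e-08 m^2
Step 3: tau = 2330 * 710 * 5.5225e-08 / 130 = 7.0275937e-04 s
Step 4: Convert to microseconds (multiply by 1e6).
tau = 702.759 us


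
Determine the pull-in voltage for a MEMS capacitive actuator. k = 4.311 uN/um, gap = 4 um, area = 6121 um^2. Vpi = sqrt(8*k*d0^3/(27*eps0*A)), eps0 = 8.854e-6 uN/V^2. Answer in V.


Step 1: Compute numerator: 8 * k * d0^3 = 8 * 4.311 * 4^3 = 2207.232
Step 2: Compute denominator: 27 * eps0 * A = 27 * 8.854e-6 * 6121 = 1.463274
Step 3: Vpi = sqrt(2207.232 / 1.463274)
Vpi = 38.84 V


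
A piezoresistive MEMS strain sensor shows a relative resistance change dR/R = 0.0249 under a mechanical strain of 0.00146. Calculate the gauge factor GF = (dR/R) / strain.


Step 1: Identify values.
dR/R = 0.0249, strain = 0.00146
Step 2: GF = (dR/R) / strain = 0.0249 / 0.00146
GF = 17.1


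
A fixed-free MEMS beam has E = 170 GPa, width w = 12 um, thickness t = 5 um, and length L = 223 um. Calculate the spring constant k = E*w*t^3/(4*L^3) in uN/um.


Step 1: Convert E to consistent units (1 GPa = 1000 uN/um^2).
E = 170 GPa = 170000 uN/um^2
Step 2: Compute t^3 = 5^3 = 125
Step 3: Compute L^3 = 223^3 = 11089567
Step 4: k = 170000 * 12 * 125 / (4 * 11089567)
k = 5.7486 uN/um


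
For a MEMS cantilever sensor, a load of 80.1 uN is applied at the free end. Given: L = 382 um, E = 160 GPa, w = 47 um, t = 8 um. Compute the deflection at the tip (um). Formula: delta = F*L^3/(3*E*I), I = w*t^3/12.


Step 1: Calculate the second moment of area.
I = w * t^3 / 12 = 47 * 8^3 / 12 = 2005.3333 um^4
Step 2: Convert E to consistent units (1 GPa = 1000 uN/um^2).
E = 160 GPa = 160000 uN/um^2
Step 3: Calculate tip deflection.
delta = F * L^3 / (3 * E * I)
delta = 80.1 * 382^3 / (3 * 160000 * 2005.3333)
delta = 4.6387 um


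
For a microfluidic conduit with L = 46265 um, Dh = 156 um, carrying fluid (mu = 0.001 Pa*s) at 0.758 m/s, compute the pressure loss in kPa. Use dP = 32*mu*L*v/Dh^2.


Step 1: Convert to SI: L = 46265e-6 m, Dh = 156e-6 m
Step 2: dP = 32 * 0.001 * 46265e-6 * 0.758 / (156e-6)^2
Step 3: dP = 46112.91 Pa
Step 4: Convert to kPa: dP = 46.11 kPa


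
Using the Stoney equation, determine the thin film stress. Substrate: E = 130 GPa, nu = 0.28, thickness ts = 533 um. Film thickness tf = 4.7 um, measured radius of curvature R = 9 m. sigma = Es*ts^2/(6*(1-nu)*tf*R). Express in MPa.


Step 1: Compute numerator: Es * ts^2 = 130 * 533^2 = 36931570 (GPa*um^2)
Step 2: Compute denominator (R in um): 6*(1-nu)*tf*R = 6*0.72*4.7*9e6 = 182736000.0 (um^2)
Step 3: sigma (GPa) = 36931570 / 182736000.0 = 2.02103e-01 GPa
Step 4: Convert to MPa (x1000): sigma = 202.1 MPa


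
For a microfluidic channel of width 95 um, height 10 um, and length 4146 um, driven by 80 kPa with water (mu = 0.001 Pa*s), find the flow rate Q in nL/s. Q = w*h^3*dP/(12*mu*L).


Step 1: Convert all dimensions to SI (meters).
w = 95e-6 m, h = 10e-6 m, L = 4146e-6 m, dP = 80e3 Pa
Step 2: Q = w * h^3 * dP / (12 * mu * L)
Q = 95e-6 * (10e-6)^3 * 80e3 / (12 * 0.001 * 4146e-6) = 1.5275768e-10 m^3/s
Step 3: Convert Q from m^3/s to nL/s (1 m^3 = 1e12 nL, so multiply by 1e12).
Q = 152.758 nL/s


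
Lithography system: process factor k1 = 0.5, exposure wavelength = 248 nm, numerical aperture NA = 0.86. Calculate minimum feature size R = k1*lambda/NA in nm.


Step 1: Identify values: k1 = 0.5, lambda = 248 nm, NA = 0.86
Step 2: R = k1 * lambda / NA
R = 0.5 * 248 / 0.86
R = 144.2 nm


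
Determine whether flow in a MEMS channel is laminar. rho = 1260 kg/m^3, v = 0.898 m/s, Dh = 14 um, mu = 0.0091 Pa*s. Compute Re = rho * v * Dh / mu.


Step 1: Convert Dh to meters: Dh = 14e-6 m
Step 2: Re = rho * v * Dh / mu
Re = 1260 * 0.898 * 14e-6 / 0.0091
Re = 1.741
Since Re = 1.741 is below ~2300, the flow is laminar.


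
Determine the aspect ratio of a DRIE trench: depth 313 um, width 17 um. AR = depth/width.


Step 1: AR = depth / width
Step 2: AR = 313 / 17
AR = 18.4


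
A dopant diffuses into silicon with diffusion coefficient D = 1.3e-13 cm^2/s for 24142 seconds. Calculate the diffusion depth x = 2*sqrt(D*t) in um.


Step 1: Compute D*t = 1.3e-13 * 24142 = 3.13846e-09 cm^2
Step 2: sqrt(D*t) = 5.6022e-05 cm
Step 3: x = 2 * 5.6022e-05 cm = 1.12044e-04 cm
Step 4: Convert to um (1 cm = 1e4 um): x = 1.12 um


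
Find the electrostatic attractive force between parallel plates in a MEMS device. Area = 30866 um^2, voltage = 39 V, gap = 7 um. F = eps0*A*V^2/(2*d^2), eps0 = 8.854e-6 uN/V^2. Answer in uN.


Step 1: Identify parameters.
eps0 = 8.854e-6 uN/V^2, A = 30866 um^2, V = 39 V, d = 7 um
Step 2: Compute V^2 = 39^2 = 1521
Step 3: Compute d^2 = 7^2 = 49
Step 4: F = 0.5 * 8.854e-6 * 30866 * 1521 / 49
F = 4.242 uN


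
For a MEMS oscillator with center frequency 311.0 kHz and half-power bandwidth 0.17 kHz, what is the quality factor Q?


Step 1: Q = f0 / bandwidth
Step 2: Q = 311.0 / 0.17
Q = 1829.4


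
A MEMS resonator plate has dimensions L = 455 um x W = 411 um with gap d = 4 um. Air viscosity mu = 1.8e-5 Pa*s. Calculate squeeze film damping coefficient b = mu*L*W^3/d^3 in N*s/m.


Step 1: Convert to SI.
L = 455e-6 m, W = 411e-6 m, d = 4e-6 m
Step 2: W^3 = (411e-6)^3 = 6.94e-11 m^3
Step 3: d^3 = (4e-6)^3 = 6.40e-17 m^3
Step 4: b = 1.8e-5 * 455e-6 * 6.94e-11 / 6.40e-17
b = 8.88e-03 N*s/m


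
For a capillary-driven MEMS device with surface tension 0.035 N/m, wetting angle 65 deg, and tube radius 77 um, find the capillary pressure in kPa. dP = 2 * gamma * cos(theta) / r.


Step 1: cos(65 deg) = 0.4226
Step 2: Convert r to m: r = 77e-6 m
Step 3: dP = 2 * 0.035 * 0.4226 / 77e-6 = 384.2 Pa
Step 4: Convert Pa to kPa (divide by 1000).
dP = 0.38 kPa


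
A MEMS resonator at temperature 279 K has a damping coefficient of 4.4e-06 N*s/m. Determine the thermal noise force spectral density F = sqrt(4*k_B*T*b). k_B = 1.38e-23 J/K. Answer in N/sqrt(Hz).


Step 1: Compute 4 * k_B * T * b
= 4 * 1.38e-23 * 279 * 4.4e-06
= 6.7764e-26 N^2/Hz
Step 2: F_noise = sqrt(6.7764e-26)
F_noise = 2.60e-13 N/sqrt(Hz)


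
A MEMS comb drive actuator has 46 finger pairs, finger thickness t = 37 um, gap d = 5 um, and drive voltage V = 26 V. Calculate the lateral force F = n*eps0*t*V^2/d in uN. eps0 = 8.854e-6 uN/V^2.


Step 1: Parameters: n=46, eps0=8.854e-6 uN/V^2, t=37 um, V=26 V, d=5 um
Step 2: V^2 = 676
Step 3: F = 46 * 8.854e-6 * 37 * 676 / 5
F = 2.037 uN


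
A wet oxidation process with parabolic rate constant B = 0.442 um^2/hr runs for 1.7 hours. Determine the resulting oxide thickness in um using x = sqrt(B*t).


Step 1: Compute B*t = 0.442 * 1.7 = 0.7514
Step 2: x = sqrt(0.7514)
x = 0.867 um


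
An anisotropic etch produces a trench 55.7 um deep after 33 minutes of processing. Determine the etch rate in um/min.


Step 1: Etch rate = depth / time
Step 2: rate = 55.7 / 33
rate = 1.688 um/min


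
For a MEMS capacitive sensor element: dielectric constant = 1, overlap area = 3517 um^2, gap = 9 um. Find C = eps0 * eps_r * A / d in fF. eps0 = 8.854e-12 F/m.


Step 1: Convert area to m^2: A = 3517e-12 m^2
Step 2: Convert gap to m: d = 9e-6 m
Step 3: C = eps0 * eps_r * A / d
C = 8.854e-12 * 1 * 3517e-12 / 9e-6
Step 4: Convert to fF (multiply by 1e15).
C = 3.46 fF


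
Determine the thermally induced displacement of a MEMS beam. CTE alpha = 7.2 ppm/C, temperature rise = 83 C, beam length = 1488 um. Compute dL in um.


Step 1: Convert CTE: alpha = 7.2 ppm/C = 7.2e-6 /C
Step 2: dL = 7.2e-6 * 83 * 1488
dL = 0.8892 um


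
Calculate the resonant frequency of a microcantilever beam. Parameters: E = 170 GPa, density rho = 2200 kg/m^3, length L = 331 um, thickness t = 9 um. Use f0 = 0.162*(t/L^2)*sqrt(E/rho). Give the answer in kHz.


Step 1: Convert units to SI.
t_SI = 9e-6 m, L_SI = 331e-6 m
Step 2: Calculate sqrt(E/rho).
sqrt(170e9 / 2200) = 8790.49 m/s
Step 3: Compute f0.
f0 = 0.162 * 9e-6 / (331e-6)^2 * 8790.49 = 116980.8 Hz = 116.98 kHz


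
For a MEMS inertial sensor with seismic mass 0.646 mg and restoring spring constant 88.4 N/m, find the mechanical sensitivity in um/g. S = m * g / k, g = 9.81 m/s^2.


Step 1: Convert mass: m = 0.646 mg = 6.46e-07 kg
Step 2: S = m * g / k = 6.46e-07 * 9.81 / 88.4
Step 3: S = 7.17e-08 m/g
Step 4: Convert to um/g: S = 0.072 um/g


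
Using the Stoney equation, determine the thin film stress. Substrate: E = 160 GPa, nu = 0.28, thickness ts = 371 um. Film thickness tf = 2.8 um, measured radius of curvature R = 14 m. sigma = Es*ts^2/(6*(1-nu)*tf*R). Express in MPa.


Step 1: Compute numerator: Es * ts^2 = 160 * 371^2 = 22022560 (GPa*um^2)
Step 2: Compute denominator (R in um): 6*(1-nu)*tf*R = 6*0.72*2.8*14e6 = 169344000.0 (um^2)
Step 3: sigma (GPa) = 22022560 / 169344000.0 = 1.30046e-01 GPa
Step 4: Convert to MPa (x1000): sigma = 130.0 MPa


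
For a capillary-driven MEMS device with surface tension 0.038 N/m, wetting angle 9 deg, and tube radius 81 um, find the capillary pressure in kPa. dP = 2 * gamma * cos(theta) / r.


Step 1: cos(9 deg) = 0.9877
Step 2: Convert r to m: r = 81e-6 m
Step 3: dP = 2 * 0.038 * 0.9877 / 81e-6 = 926.7 Pa
Step 4: Convert Pa to kPa (divide by 1000).
dP = 0.93 kPa


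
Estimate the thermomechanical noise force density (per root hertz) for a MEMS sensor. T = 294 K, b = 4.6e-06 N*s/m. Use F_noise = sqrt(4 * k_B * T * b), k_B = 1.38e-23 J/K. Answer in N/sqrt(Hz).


Step 1: Compute 4 * k_B * T * b
= 4 * 1.38e-23 * 294 * 4.6e-06
= 7.4652e-26 N^2/Hz
Step 2: F_noise = sqrt(7.4652e-26)
F_noise = 2.73e-13 N/sqrt(Hz)


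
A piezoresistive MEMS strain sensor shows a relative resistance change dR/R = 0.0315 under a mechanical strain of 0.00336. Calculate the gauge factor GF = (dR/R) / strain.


Step 1: Identify values.
dR/R = 0.0315, strain = 0.00336
Step 2: GF = (dR/R) / strain = 0.0315 / 0.00336
GF = 9.4


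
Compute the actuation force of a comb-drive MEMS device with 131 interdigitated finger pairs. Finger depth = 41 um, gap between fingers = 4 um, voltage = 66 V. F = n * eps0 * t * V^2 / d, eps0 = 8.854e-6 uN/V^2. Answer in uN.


Step 1: Parameters: n=131, eps0=8.854e-6 uN/V^2, t=41 um, V=66 V, d=4 um
Step 2: V^2 = 4356
Step 3: F = 131 * 8.854e-6 * 41 * 4356 / 4
F = 51.787 uN


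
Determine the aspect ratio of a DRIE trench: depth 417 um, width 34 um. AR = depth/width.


Step 1: AR = depth / width
Step 2: AR = 417 / 34
AR = 12.3


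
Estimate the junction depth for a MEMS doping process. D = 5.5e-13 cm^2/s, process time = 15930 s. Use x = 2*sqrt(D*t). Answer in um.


Step 1: Compute D*t = 5.5e-13 * 15930 = 8.7615e-09 cm^2
Step 2: sqrt(D*t) = 9.36029e-05 cm
Step 3: x = 2 * 9.36029e-05 cm = 1.872058e-04 cm
Step 4: Convert to um (1 cm = 1e4 um): x = 1.872 um


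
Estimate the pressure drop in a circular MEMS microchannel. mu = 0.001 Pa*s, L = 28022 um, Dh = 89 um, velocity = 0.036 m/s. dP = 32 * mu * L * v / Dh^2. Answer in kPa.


Step 1: Convert to SI: L = 28022e-6 m, Dh = 89e-6 m
Step 2: dP = 32 * 0.001 * 28022e-6 * 0.036 / (89e-6)^2
Step 3: dP = 4075.41 Pa
Step 4: Convert to kPa: dP = 4.08 kPa


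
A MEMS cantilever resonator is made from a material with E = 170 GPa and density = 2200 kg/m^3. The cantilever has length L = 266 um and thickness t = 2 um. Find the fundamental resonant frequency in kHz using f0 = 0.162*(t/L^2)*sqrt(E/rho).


Step 1: Convert units to SI.
t_SI = 2e-6 m, L_SI = 266e-6 m
Step 2: Calculate sqrt(E/rho).
sqrt(170e9 / 2200) = 8790.49 m/s
Step 3: Compute f0.
f0 = 0.162 * 2e-6 / (266e-6)^2 * 8790.49 = 40252.7 Hz = 40.25 kHz


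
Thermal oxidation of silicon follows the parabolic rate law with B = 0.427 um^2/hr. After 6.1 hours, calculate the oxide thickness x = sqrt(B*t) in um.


Step 1: Compute B*t = 0.427 * 6.1 = 2.6047
Step 2: x = sqrt(2.6047)
x = 1.614 um


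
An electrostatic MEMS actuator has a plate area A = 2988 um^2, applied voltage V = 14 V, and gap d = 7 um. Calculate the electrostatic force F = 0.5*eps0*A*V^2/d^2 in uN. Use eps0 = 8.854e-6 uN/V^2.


Step 1: Identify parameters.
eps0 = 8.854e-6 uN/V^2, A = 2988 um^2, V = 14 V, d = 7 um
Step 2: Compute V^2 = 14^2 = 196
Step 3: Compute d^2 = 7^2 = 49
Step 4: F = 0.5 * 8.854e-6 * 2988 * 196 / 49
F = 0.053 uN


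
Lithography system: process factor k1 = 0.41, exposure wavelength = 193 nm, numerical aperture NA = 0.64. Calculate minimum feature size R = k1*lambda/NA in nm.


Step 1: Identify values: k1 = 0.41, lambda = 193 nm, NA = 0.64
Step 2: R = k1 * lambda / NA
R = 0.41 * 193 / 0.64
R = 123.6 nm


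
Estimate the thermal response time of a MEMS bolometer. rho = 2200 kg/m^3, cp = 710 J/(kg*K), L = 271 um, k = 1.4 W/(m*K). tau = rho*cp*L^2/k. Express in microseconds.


Step 1: Convert L to m: L = 271e-6 m
Step 2: L^2 = (271e-6)^2 = 7.3441e-08 m^2
Step 3: tau = 2200 * 710 * 7.3441e-08 / 1.4 = 8.193917286e-02 s
Step 4: Convert to microseconds (multiply by 1e6).
tau = 81939.173 us


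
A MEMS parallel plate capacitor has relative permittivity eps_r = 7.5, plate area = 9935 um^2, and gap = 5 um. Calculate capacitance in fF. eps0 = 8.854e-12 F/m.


Step 1: Convert area to m^2: A = 9935e-12 m^2
Step 2: Convert gap to m: d = 5e-6 m
Step 3: C = eps0 * eps_r * A / d
C = 8.854e-12 * 7.5 * 9935e-12 / 5e-6
Step 4: Convert to fF (multiply by 1e15).
C = 131.95 fF


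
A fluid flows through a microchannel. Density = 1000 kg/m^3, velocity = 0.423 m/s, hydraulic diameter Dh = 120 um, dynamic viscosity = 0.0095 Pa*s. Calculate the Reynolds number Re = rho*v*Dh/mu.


Step 1: Convert Dh to meters: Dh = 120e-6 m
Step 2: Re = rho * v * Dh / mu
Re = 1000 * 0.423 * 120e-6 / 0.0095
Re = 5.343
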